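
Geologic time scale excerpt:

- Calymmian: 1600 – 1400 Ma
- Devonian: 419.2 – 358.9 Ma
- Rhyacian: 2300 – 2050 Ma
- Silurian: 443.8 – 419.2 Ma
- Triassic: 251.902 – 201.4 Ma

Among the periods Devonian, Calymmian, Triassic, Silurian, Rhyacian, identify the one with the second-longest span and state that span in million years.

Calymmian, 200 million years

Start − end for each: Devonian 419.2 − 358.9 = 60.3; Calymmian 1600 − 1400 = 200; Triassic 251.902 − 201.4 = 50.502; Silurian 443.8 − 419.2 = 24.6; Rhyacian 2300 − 2050 = 250.
Ranking these from longest: Rhyacian > Calymmian > Devonian > Triassic > Silurian.
Position 2 in that ranking is Calymmian, which lasted 200 Myr.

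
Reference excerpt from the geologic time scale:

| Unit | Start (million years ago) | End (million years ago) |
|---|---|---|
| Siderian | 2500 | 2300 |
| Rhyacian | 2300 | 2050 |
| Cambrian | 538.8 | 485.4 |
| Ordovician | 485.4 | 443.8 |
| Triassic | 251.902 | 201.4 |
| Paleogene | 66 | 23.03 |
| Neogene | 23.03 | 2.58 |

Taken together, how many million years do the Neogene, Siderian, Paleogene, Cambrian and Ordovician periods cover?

Duration is start − end for each: (23.03 − 2.58) + (2500 − 2300) + (66 − 23.03) + (538.8 − 485.4) + (485.4 − 443.8).
That is 20.45 + 200 + 42.97 + 53.4 + 41.6, which totals 358.42 million years.

358.42 million years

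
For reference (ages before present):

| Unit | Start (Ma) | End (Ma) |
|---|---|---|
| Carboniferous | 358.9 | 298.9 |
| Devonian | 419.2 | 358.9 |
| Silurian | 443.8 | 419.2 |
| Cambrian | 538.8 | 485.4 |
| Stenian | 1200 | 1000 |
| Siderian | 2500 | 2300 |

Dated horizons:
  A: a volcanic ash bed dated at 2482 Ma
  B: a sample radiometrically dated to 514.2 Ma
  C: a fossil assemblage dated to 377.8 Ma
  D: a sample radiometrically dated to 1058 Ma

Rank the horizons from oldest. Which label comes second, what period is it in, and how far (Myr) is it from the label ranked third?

Larger Ma means older, so oldest first: A 2482 > D 1058 > B 514.2 > C 377.8.
Counting 2 along gives D (1058 Ma); the excerpt puts that inside the Stenian, 1200–1000 Ma.
Next in line is B (514.2 Ma), and 1058 − 514.2 = 543.8 Myr.

D, in the Stenian; 543.8 million years to B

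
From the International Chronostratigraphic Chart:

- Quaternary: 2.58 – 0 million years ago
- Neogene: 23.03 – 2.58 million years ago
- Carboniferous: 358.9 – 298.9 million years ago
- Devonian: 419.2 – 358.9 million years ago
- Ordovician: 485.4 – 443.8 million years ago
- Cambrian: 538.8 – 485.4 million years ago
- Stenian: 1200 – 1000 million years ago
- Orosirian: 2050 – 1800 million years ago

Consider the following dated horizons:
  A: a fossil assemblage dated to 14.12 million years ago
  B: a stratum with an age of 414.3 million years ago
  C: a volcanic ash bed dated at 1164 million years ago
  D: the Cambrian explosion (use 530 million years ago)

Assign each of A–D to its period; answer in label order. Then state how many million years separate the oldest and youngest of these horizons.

A: 14.12 Ma lies in 23.03–2.58 Ma, so Neogene.
B: 414.3 Ma lies in 419.2–358.9 Ma, so Devonian.
C: 1164 Ma lies in 1200–1000 Ma, so Stenian.
D: 530 Ma lies in 538.8–485.4 Ma, so Cambrian.
Oldest = 1164 Ma, youngest = 14.12 Ma → span 1149.88 Myr.

A — Neogene; B — Devonian; C — Stenian; D — Cambrian; span 1149.88 million years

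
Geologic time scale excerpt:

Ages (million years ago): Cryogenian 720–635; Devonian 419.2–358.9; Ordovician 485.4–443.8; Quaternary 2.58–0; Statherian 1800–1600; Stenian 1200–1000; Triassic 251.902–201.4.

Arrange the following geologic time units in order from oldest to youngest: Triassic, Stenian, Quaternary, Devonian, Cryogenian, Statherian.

Statherian, Stenian, Cryogenian, Devonian, Triassic, Quaternary

Read off each span (Ma): Triassic 251.902–201.4; Stenian 1200–1000; Quaternary 2.58–0; Devonian 419.2–358.9; Cryogenian 720–635; Statherian 1800–1600.
Larger Ma is older, so oldest→youngest is Statherian, Stenian, Cryogenian, Devonian, Triassic, Quaternary.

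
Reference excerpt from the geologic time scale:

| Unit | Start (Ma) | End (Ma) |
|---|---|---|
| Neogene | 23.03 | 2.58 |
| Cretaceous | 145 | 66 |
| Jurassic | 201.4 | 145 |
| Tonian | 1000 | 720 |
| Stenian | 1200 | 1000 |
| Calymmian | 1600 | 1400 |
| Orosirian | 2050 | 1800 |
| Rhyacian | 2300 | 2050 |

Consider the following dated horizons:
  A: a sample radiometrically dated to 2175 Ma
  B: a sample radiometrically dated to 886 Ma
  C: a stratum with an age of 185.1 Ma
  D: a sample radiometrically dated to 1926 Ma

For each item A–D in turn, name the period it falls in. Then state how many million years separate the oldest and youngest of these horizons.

A — Rhyacian; B — Tonian; C — Jurassic; D — Orosirian; span 1989.9 million years

A: 2175 Ma lies in 2300–2050 Ma, so Rhyacian.
B: 886 Ma lies in 1000–720 Ma, so Tonian.
C: 185.1 Ma lies in 201.4–145 Ma, so Jurassic.
D: 1926 Ma lies in 2050–1800 Ma, so Orosirian.
Oldest = 2175 Ma, youngest = 185.1 Ma → span 1989.9 Myr.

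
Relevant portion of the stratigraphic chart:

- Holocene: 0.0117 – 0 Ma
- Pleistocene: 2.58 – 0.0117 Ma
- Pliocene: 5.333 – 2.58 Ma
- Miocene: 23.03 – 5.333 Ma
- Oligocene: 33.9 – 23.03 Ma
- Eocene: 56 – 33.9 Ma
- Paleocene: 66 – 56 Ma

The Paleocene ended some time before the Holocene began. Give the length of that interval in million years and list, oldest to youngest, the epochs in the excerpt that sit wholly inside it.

55.9883 million years; Eocene, Oligocene, Miocene, Pliocene, Pleistocene

End of Paleocene = 56 Ma; start of Holocene = 0.0117 Ma.
Gap = 56 − 0.0117 = 55.9883 Myr.
Epochs wholly inside 56–0.0117 Ma: Eocene (56–33.9), Oligocene (33.9–23.03), Miocene (23.03–5.333), Pliocene (5.333–2.58), Pleistocene (2.58–0.0117).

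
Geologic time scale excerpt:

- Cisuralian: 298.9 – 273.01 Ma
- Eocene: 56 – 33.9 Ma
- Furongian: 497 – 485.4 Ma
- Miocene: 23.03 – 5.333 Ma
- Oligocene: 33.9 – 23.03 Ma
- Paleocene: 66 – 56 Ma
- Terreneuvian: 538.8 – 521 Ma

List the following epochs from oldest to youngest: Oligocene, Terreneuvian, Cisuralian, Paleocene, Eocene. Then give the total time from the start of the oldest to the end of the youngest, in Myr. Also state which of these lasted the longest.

From the excerpt: Oligocene 33.9–23.03; Terreneuvian 538.8–521; Cisuralian 298.9–273.01; Paleocene 66–56; Eocene 56–33.9 (Ma).
Larger Ma is earlier, so the oldest is Terreneuvian and the youngest is Oligocene; oldest to youngest: Terreneuvian, Cisuralian, Paleocene, Eocene, Oligocene.
Oldest start 538.8 minus youngest end 23.03 gives 515.77 Myr overall.
Individual lengths (start − end): Paleocene 10; Oligocene 10.87; Cisuralian 25.89; Eocene 22.1; Terreneuvian 17.8. The largest is Cisuralian at 25.89 Myr.

Terreneuvian, Cisuralian, Paleocene, Eocene, Oligocene; total span 515.77 Myr; longest is Cisuralian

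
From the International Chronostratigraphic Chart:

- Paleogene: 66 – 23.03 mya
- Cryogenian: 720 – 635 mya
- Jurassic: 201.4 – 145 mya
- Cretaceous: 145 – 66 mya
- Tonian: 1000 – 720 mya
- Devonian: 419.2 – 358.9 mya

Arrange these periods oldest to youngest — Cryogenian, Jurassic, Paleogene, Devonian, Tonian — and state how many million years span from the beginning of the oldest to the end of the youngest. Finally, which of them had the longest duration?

Tonian → Cryogenian → Devonian → Jurassic → Paleogene; total span 976.97 Myr; longest is Tonian

Start ages (Ma): Tonian 1000, Cryogenian 720, Devonian 419.2, Jurassic 201.4, Paleogene 66.
Ordered oldest to youngest: Tonian, Cryogenian, Devonian, Jurassic, Paleogene.
Span = 1000 − 23.03 = 976.97 Myr.
Durations: Paleogene 42.97, Jurassic 56.4, Tonian 280, Devonian 60.3, Cryogenian 85 → longest is Tonian (280 Myr).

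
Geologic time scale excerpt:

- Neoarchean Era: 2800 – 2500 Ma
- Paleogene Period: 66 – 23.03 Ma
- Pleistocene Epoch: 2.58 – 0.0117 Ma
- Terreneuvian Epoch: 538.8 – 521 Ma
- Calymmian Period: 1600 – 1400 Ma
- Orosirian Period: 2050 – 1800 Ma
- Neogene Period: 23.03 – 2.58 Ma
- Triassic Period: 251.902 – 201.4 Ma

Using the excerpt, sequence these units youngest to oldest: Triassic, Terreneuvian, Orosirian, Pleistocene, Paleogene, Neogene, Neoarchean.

Sorting by start age (ascending Ma, since larger Ma = older): Pleistocene start 2.58, Neogene start 23.03, Paleogene start 66, Triassic start 251.902, Terreneuvian start 538.8, Orosirian start 2050, Neoarchean start 2800.

Pleistocene, then Neogene, then Paleogene, then Triassic, then Terreneuvian, then Orosirian, then Neoarchean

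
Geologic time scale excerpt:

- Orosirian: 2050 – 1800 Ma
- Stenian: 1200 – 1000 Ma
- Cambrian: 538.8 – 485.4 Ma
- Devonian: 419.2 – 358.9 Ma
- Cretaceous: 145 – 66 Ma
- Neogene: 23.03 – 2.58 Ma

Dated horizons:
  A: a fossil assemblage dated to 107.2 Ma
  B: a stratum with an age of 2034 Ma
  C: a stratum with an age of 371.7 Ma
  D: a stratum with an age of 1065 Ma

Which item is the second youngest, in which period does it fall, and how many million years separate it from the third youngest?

Sorted youngest-first by Ma: A (107.2), C (371.7), D (1065), B (2034).
The second youngest is C at 371.7 Ma, which lies in 419.2–358.9 Ma: the Devonian.
The third youngest is D at 1065 Ma; separation = |371.7 − 1065| = 693.3 Myr.

C, in the Devonian; 693.3 million years to D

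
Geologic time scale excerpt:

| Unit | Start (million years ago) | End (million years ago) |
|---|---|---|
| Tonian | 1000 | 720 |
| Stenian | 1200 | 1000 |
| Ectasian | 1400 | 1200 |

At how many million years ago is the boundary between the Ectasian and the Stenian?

1200 million years ago

The Ectasian ends and the Stenian begins at 1200 million years ago.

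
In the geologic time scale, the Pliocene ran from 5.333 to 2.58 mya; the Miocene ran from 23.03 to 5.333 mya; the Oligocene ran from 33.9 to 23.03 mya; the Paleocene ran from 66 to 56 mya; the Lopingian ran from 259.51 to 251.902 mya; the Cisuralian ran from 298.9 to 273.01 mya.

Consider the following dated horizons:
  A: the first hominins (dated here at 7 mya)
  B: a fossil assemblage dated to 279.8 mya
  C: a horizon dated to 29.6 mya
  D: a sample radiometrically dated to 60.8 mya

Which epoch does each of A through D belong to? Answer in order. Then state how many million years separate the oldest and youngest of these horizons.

Match each age against the start–end ranges in the excerpt: A = 7 Ma → Miocene (23.03–5.333); B = 279.8 Ma → Cisuralian (298.9–273.01); C = 29.6 Ma → Oligocene (33.9–23.03); D = 60.8 Ma → Paleocene (66–56).
The largest age is 279.8 Ma and the smallest is 7 Ma; their difference is 272.8 Myr.

A — Miocene; B — Cisuralian; C — Oligocene; D — Paleocene; span 272.8 million years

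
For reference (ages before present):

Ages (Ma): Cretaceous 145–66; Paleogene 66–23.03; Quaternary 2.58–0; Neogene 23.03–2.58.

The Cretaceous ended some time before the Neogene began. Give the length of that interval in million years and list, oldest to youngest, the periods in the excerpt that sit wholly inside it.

42.97 million years; Paleogene

End of Cretaceous = 66 Ma; start of Neogene = 23.03 Ma.
Gap = 66 − 23.03 = 42.97 Myr.
Periods wholly inside 66–23.03 Ma: Paleogene (66–23.03).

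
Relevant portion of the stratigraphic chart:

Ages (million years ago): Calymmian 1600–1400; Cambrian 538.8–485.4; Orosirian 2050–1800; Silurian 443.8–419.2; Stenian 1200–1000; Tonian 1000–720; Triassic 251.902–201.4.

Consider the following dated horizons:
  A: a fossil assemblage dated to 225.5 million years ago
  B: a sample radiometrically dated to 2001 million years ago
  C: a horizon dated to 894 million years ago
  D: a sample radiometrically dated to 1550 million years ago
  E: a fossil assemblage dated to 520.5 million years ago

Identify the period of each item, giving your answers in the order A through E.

Match each age against the start–end ranges in the excerpt: A = 225.5 Ma → Triassic (251.902–201.4); B = 2001 Ma → Orosirian (2050–1800); C = 894 Ma → Tonian (1000–720); D = 1550 Ma → Calymmian (1600–1400); E = 520.5 Ma → Cambrian (538.8–485.4).

A — Triassic; B — Orosirian; C — Tonian; D — Calymmian; E — Cambrian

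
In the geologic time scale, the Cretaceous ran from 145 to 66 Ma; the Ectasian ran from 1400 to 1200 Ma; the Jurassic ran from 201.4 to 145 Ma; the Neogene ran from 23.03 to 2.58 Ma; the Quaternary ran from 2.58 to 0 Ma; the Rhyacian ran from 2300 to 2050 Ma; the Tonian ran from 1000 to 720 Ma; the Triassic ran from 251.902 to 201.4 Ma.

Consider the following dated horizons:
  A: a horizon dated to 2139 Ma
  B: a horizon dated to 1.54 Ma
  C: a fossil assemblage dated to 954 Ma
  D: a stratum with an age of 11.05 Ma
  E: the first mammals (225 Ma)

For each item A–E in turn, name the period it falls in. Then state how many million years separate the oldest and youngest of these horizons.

A — Rhyacian; B — Quaternary; C — Tonian; D — Neogene; E — Triassic; span 2137.46 million years

A: 2139 Ma lies in 2300–2050 Ma, so Rhyacian.
B: 1.54 Ma lies in 2.58–0 Ma, so Quaternary.
C: 954 Ma lies in 1000–720 Ma, so Tonian.
D: 11.05 Ma lies in 23.03–2.58 Ma, so Neogene.
E: 225 Ma lies in 251.902–201.4 Ma, so Triassic.
Oldest = 2139 Ma, youngest = 1.54 Ma → span 2137.46 Myr.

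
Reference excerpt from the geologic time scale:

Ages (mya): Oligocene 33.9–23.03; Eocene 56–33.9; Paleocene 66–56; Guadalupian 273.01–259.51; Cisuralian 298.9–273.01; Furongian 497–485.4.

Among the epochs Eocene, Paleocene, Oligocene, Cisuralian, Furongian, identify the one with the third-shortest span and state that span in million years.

Start − end for each: Eocene 56 − 33.9 = 22.1; Paleocene 66 − 56 = 10; Oligocene 33.9 − 23.03 = 10.87; Cisuralian 298.9 − 273.01 = 25.89; Furongian 497 − 485.4 = 11.6.
Ranking these from shortest: Paleocene < Oligocene < Furongian < Eocene < Cisuralian.
Position 3 in that ranking is Furongian, which lasted 11.6 Myr.

Furongian, 11.6 million years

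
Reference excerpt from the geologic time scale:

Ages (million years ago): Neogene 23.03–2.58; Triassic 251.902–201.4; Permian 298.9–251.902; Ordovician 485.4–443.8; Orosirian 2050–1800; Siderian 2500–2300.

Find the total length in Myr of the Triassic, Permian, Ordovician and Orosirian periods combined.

Duration is start − end for each: (251.902 − 201.4) + (298.9 − 251.902) + (485.4 − 443.8) + (2050 − 1800).
That is 50.502 + 46.998 + 41.6 + 250, which totals 389.1 million years.

389.1 million years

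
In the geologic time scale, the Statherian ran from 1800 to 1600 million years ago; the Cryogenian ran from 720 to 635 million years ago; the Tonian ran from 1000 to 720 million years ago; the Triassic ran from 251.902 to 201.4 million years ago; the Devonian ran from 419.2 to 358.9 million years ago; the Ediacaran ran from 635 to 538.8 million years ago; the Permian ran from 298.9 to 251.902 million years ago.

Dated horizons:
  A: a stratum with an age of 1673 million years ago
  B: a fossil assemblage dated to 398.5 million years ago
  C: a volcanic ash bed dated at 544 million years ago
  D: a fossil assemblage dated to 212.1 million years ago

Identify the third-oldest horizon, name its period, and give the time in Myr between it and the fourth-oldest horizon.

Larger Ma means older, so oldest first: A 1673 > C 544 > B 398.5 > D 212.1.
Counting 3 along gives B (398.5 Ma); the excerpt puts that inside the Devonian, 419.2–358.9 Ma.
Next in line is D (212.1 Ma), and 398.5 − 212.1 = 186.4 Myr.

B, in the Devonian; 186.4 million years to D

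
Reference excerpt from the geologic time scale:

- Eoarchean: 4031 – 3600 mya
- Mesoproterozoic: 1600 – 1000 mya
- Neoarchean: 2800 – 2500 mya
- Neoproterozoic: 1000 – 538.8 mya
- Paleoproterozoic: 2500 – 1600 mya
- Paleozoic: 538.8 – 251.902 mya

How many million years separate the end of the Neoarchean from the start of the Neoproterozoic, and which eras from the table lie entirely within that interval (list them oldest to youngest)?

End of Neoarchean = 2500 Ma; start of Neoproterozoic = 1000 Ma.
Gap = 2500 − 1000 = 1500 Myr.
Eras wholly inside 2500–1000 Ma: Paleoproterozoic (2500–1600), Mesoproterozoic (1600–1000).

1500 million years; Paleoproterozoic, Mesoproterozoic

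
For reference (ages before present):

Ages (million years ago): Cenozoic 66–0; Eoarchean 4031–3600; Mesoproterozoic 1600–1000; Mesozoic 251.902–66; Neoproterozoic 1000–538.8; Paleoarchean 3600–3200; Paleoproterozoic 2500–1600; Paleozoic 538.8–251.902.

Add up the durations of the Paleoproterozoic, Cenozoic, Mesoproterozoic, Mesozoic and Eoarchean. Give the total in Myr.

2182.902 million years

Duration is start − end for each: (2500 − 1600) + (66 − 0) + (1600 − 1000) + (251.902 − 66) + (4031 − 3600).
That is 900 + 66 + 600 + 185.902 + 431, which totals 2182.902 million years.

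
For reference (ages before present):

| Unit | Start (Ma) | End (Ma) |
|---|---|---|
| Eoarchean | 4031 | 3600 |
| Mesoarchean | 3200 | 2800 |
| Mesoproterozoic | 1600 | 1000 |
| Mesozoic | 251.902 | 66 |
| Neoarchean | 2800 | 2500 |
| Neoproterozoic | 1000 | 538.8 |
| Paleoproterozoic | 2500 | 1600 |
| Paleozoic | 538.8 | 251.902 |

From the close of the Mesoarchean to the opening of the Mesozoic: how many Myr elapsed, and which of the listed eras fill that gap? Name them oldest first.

End of Mesoarchean = 2800 Ma; start of Mesozoic = 251.902 Ma.
Gap = 2800 − 251.902 = 2548.098 Myr.
Eras wholly inside 2800–251.902 Ma: Neoarchean (2800–2500), Paleoproterozoic (2500–1600), Mesoproterozoic (1600–1000), Neoproterozoic (1000–538.8), Paleozoic (538.8–251.902).

2548.098 million years; Neoarchean, Paleoproterozoic, Mesoproterozoic, Neoproterozoic, Paleozoic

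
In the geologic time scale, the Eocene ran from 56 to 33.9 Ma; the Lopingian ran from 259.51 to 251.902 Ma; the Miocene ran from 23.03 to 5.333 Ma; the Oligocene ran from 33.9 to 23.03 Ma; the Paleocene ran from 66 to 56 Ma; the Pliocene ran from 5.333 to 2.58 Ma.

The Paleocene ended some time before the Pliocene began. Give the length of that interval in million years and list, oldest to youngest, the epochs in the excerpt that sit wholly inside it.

50.667 million years; Eocene, Oligocene, Miocene

The Paleocene closes at 56 Ma and the Pliocene opens at 5.333 Ma, so the interval is 56 − 5.333 = 50.667 Myr.
An epoch fits inside if it starts at or after 56 Ma and ends at or before 5.333 Ma; oldest first that gives Eocene, Oligocene, Miocene.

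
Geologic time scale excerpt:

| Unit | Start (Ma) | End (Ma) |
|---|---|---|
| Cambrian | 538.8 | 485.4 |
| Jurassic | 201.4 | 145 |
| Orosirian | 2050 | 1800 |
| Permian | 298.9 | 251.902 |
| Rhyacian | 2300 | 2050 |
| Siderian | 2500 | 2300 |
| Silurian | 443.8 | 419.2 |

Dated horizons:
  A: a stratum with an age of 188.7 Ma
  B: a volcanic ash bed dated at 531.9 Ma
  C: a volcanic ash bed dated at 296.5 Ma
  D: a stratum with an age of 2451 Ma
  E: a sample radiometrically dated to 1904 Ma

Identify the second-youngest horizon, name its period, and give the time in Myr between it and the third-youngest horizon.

Smaller Ma means younger, so youngest first: A 188.7 < C 296.5 < B 531.9 < E 1904 < D 2451.
Counting 2 along gives C (296.5 Ma); the excerpt puts that inside the Permian, 298.9–251.902 Ma.
Next in line is B (531.9 Ma), and 531.9 − 296.5 = 235.4 Myr.

C, in the Permian; 235.4 million years to B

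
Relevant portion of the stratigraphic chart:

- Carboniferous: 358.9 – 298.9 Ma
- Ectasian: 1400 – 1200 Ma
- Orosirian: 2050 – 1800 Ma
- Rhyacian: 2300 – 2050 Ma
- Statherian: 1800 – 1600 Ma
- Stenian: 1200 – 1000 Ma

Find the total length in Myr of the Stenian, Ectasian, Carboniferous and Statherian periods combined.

660 million years

Each duration: Stenian = 200; Ectasian = 200; Carboniferous = 60; Statherian = 200.
Sum: 200 + 200 + 60 + 200 = 660 Myr.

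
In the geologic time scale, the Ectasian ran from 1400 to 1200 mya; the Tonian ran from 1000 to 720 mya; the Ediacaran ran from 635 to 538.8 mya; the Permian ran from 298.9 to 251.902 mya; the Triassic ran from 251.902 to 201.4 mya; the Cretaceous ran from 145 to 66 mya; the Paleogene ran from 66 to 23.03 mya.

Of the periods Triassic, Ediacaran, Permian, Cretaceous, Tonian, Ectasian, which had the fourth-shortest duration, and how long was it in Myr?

Durations: Triassic 50.502; Ediacaran 96.2; Permian 46.998; Cretaceous 79; Tonian 280; Ectasian 200 Myr.
Sorted shortest-first: Permian (46.998), Triassic (50.502), Cretaceous (79), Ediacaran (96.2), Ectasian (200), Tonian (280).
The fourth shortest is Ediacaran at 96.2 Myr.

Ediacaran, 96.2 million years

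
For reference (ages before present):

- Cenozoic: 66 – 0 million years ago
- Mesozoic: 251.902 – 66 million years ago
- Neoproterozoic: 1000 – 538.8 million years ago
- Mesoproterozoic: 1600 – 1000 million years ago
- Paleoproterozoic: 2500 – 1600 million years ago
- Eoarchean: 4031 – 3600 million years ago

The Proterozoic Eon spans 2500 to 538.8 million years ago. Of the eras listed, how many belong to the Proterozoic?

3

Eras inside 2500–538.8 Ma: Paleoproterozoic, Mesoproterozoic, Neoproterozoic — 3 in total.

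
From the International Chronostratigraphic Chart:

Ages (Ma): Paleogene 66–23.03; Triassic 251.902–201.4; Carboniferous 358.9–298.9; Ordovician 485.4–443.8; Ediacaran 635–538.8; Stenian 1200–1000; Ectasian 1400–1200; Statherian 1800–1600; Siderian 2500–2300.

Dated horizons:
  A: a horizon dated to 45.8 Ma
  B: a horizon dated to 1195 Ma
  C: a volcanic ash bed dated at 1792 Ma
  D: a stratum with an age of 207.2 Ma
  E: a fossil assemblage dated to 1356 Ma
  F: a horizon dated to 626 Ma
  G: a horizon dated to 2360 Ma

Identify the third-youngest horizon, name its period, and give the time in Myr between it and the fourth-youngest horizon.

Smaller Ma means younger, so youngest first: A 45.8 < D 207.2 < F 626 < B 1195 < E 1356 < C 1792 < G 2360.
Counting 3 along gives F (626 Ma); the excerpt puts that inside the Ediacaran, 635–538.8 Ma.
Next in line is B (1195 Ma), and 1195 − 626 = 569 Myr.

F, in the Ediacaran; 569 million years to B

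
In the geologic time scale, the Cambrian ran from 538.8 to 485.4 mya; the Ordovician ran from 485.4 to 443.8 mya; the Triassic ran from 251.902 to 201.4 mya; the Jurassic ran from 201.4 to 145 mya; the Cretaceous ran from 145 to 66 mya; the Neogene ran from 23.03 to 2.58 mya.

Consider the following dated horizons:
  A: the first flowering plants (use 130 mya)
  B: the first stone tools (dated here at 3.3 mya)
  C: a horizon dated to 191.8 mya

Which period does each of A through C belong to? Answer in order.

A — Cretaceous; B — Neogene; C — Jurassic

Match each age against the start–end ranges in the excerpt: A = 130 Ma → Cretaceous (145–66); B = 3.3 Ma → Neogene (23.03–2.58); C = 191.8 Ma → Jurassic (201.4–145).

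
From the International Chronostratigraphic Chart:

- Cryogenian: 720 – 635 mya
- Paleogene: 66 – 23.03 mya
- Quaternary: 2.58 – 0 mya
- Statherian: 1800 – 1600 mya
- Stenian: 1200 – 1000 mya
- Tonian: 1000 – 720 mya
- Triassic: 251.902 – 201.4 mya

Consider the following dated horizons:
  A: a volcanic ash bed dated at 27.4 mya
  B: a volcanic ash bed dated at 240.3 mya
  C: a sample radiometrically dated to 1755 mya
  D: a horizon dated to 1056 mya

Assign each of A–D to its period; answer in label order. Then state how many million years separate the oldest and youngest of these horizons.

A: 27.4 Ma lies in 66–23.03 Ma, so Paleogene.
B: 240.3 Ma lies in 251.902–201.4 Ma, so Triassic.
C: 1755 Ma lies in 1800–1600 Ma, so Statherian.
D: 1056 Ma lies in 1200–1000 Ma, so Stenian.
Oldest = 1755 Ma, youngest = 27.4 Ma → span 1727.6 Myr.

A — Paleogene; B — Triassic; C — Statherian; D — Stenian; span 1727.6 million years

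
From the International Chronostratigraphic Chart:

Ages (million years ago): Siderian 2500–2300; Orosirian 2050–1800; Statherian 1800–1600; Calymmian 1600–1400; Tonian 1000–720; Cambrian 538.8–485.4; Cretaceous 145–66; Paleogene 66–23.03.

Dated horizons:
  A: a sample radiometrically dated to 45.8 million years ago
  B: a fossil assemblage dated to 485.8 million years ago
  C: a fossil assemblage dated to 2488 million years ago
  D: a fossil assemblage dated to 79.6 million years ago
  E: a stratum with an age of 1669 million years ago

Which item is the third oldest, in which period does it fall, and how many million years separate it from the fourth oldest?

Sorted oldest-first by Ma: C (2488), E (1669), B (485.8), D (79.6), A (45.8).
The third oldest is B at 485.8 Ma, which lies in 538.8–485.4 Ma: the Cambrian.
The fourth oldest is D at 79.6 Ma; separation = |485.8 − 79.6| = 406.2 Myr.

B, in the Cambrian; 406.2 million years to D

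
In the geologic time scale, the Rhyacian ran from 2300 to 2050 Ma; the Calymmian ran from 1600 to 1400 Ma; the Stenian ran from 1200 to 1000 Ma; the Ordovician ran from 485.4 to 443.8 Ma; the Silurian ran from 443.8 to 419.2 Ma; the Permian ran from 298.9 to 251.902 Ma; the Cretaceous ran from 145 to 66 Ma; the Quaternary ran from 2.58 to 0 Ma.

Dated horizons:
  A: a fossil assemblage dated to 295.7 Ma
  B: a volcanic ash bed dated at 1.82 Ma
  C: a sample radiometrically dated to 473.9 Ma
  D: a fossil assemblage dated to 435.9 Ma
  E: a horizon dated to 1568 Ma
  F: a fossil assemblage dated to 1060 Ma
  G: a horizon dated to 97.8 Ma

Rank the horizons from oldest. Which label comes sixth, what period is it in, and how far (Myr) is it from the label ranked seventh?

Sorted oldest-first by Ma: E (1568), F (1060), C (473.9), D (435.9), A (295.7), G (97.8), B (1.82).
The sixth oldest is G at 97.8 Ma, which lies in 145–66 Ma: the Cretaceous.
The seventh oldest is B at 1.82 Ma; separation = |97.8 − 1.82| = 95.98 Myr.

G, in the Cretaceous; 95.98 million years to B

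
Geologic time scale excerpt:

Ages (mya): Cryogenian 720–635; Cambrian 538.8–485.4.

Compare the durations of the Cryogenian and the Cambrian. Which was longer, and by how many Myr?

Cryogenian, by 31.6 million years

Cryogenian: 720 − 635 = 85 Myr.
Cambrian: 538.8 − 485.4 = 53.4 Myr.
Difference: 85 − 53.4 = 31.6 Myr, so the Cryogenian was longer.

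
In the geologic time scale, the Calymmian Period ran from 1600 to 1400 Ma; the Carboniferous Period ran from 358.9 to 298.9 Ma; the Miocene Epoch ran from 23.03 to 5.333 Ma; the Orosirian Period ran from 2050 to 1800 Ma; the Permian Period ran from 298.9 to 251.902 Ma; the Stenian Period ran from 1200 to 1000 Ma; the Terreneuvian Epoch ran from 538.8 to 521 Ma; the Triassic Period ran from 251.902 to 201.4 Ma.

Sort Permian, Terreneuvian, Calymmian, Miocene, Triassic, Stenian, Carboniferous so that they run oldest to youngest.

Calymmian → Stenian → Terreneuvian → Carboniferous → Permian → Triassic → Miocene

Sorting by start age (descending Ma, since larger Ma = older): Calymmian began 1600, Stenian began 1200, Terreneuvian began 538.8, Carboniferous began 358.9, Permian began 298.9, Triassic began 251.902, Miocene began 23.03.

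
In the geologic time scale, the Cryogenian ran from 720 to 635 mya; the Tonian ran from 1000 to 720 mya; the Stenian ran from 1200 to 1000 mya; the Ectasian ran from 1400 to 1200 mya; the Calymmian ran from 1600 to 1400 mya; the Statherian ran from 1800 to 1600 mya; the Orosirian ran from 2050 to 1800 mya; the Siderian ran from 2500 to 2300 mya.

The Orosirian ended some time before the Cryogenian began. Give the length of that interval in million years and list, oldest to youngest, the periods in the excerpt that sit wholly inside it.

The Orosirian closes at 1800 Ma and the Cryogenian opens at 720 Ma, so the interval is 1800 − 720 = 1080 Myr.
A period fits inside if it starts at or after 1800 Ma and ends at or before 720 Ma; oldest first that gives Statherian, Calymmian, Ectasian, Stenian, Tonian.

1080 million years; Statherian, Calymmian, Ectasian, Stenian, Tonian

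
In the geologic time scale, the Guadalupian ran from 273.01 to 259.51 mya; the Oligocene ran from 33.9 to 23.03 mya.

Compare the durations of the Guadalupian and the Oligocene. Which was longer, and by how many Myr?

Guadalupian: 273.01 − 259.51 = 13.5 Myr.
Oligocene: 33.9 − 23.03 = 10.87 Myr.
Difference: 13.5 − 10.87 = 2.63 Myr, so the Guadalupian was longer.

Guadalupian, by 2.63 million years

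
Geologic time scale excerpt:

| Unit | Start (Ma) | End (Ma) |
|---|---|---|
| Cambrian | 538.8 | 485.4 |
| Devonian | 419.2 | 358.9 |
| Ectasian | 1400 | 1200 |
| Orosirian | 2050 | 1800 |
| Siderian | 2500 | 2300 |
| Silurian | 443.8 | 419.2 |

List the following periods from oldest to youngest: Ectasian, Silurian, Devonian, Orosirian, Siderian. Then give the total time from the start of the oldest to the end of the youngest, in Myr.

From the excerpt: Ectasian 1400–1200; Silurian 443.8–419.2; Devonian 419.2–358.9; Orosirian 2050–1800; Siderian 2500–2300 (Ma).
Larger Ma is earlier, so the oldest is Siderian and the youngest is Devonian; oldest to youngest: Siderian, Orosirian, Ectasian, Silurian, Devonian.
Oldest start 2500 minus youngest end 358.9 gives 2141.1 Myr overall.

Siderian, Orosirian, Ectasian, Silurian, Devonian; total span 2141.1 Myr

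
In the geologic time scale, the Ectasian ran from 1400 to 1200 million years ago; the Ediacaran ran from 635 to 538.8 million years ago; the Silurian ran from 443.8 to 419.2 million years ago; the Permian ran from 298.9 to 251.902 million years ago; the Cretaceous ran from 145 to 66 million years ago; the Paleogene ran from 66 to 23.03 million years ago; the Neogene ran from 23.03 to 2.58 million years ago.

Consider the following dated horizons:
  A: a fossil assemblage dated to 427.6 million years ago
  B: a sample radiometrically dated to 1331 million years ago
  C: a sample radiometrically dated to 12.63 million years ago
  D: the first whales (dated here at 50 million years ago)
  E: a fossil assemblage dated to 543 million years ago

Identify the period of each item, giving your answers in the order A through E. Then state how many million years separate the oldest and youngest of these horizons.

A: 427.6 Ma lies in 443.8–419.2 Ma, so Silurian.
B: 1331 Ma lies in 1400–1200 Ma, so Ectasian.
C: 12.63 Ma lies in 23.03–2.58 Ma, so Neogene.
D: 50 Ma lies in 66–23.03 Ma, so Paleogene.
E: 543 Ma lies in 635–538.8 Ma, so Ediacaran.
Oldest = 1331 Ma, youngest = 12.63 Ma → span 1318.37 Myr.

A — Silurian; B — Ectasian; C — Neogene; D — Paleogene; E — Ediacaran; span 1318.37 million years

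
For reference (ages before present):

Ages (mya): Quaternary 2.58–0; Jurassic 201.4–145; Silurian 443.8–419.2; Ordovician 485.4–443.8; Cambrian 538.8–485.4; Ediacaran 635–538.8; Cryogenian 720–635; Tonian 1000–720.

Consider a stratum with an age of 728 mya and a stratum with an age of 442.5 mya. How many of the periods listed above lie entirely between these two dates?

4

The older date is 728 Ma and the younger is 442.5 Ma.
Periods with start < 728 and end > 442.5 Ma: Cryogenian (720–635), Ediacaran (635–538.8), Cambrian (538.8–485.4), Ordovician (485.4–443.8).
That is 4 complete periods.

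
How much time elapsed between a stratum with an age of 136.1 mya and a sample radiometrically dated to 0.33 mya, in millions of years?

135.77 million years

136.1 − 0.33 = 135.77 million years.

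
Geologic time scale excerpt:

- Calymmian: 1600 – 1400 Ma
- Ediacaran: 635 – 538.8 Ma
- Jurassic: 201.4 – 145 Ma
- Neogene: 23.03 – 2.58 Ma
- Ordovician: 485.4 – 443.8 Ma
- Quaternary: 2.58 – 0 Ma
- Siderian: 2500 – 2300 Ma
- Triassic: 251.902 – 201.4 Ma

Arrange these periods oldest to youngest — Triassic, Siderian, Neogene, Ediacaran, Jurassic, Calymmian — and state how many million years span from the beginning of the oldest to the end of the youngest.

Start ages (Ma): Siderian 2500, Calymmian 1600, Ediacaran 635, Triassic 251.902, Jurassic 201.4, Neogene 23.03.
Ordered oldest to youngest: Siderian, Calymmian, Ediacaran, Triassic, Jurassic, Neogene.
Span = 2500 − 2.58 = 2497.42 Myr.

Siderian, Calymmian, Ediacaran, Triassic, Jurassic, Neogene; total span 2497.42 Myr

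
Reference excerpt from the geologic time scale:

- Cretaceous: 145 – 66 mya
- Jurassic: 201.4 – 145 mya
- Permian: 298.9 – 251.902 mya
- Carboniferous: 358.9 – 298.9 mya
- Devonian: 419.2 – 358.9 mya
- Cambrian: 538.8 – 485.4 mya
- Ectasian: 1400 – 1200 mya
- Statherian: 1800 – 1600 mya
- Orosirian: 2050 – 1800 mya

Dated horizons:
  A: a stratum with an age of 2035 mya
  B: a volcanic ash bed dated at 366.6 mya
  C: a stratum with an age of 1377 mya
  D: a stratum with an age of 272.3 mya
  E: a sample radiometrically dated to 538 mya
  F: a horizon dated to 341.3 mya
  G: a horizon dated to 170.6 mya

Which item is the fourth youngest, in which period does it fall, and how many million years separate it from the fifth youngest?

B, in the Devonian; 171.4 million years to E

Sorted youngest-first by Ma: G (170.6), D (272.3), F (341.3), B (366.6), E (538), C (1377), A (2035).
The fourth youngest is B at 366.6 Ma, which lies in 419.2–358.9 Ma: the Devonian.
The fifth youngest is E at 538 Ma; separation = |366.6 − 538| = 171.4 Myr.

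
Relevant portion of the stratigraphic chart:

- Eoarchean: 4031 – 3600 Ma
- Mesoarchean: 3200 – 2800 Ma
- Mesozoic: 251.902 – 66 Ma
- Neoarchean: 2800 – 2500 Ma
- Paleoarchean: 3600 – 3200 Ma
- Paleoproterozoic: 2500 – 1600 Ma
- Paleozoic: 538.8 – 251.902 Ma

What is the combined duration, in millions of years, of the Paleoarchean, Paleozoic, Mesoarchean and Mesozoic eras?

Each duration: Paleoarchean = 400; Paleozoic = 286.898; Mesoarchean = 400; Mesozoic = 185.902.
Sum: 400 + 286.898 + 400 + 185.902 = 1272.8 Myr.

1272.8 million years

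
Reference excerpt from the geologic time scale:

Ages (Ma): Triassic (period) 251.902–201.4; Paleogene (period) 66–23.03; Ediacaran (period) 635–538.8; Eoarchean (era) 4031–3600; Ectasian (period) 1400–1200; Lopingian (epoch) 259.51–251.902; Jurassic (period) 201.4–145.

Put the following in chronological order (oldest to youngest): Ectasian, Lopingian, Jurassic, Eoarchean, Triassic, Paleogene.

The oldest of these is Eoarchean (starts 4031 Ma) and the youngest is Paleogene (ends 23.03 Ma).
In between, by decreasing start age: Ectasian (1400), Lopingian (259.51), Triassic (251.902), Jurassic (201.4).

Eoarchean → Ectasian → Lopingian → Triassic → Jurassic → Paleogene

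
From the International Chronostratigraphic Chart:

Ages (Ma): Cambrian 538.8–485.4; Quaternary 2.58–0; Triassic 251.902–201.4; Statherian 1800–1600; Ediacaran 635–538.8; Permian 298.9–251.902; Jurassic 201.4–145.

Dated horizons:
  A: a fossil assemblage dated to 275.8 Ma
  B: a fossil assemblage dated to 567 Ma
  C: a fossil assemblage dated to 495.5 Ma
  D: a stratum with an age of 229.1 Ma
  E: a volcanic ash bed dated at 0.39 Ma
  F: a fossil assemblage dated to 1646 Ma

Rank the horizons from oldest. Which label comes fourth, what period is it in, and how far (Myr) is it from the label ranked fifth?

A, in the Permian; 46.7 million years to D

Sorted oldest-first by Ma: F (1646), B (567), C (495.5), A (275.8), D (229.1), E (0.39).
The fourth oldest is A at 275.8 Ma, which lies in 298.9–251.902 Ma: the Permian.
The fifth oldest is D at 229.1 Ma; separation = |275.8 − 229.1| = 46.7 Myr.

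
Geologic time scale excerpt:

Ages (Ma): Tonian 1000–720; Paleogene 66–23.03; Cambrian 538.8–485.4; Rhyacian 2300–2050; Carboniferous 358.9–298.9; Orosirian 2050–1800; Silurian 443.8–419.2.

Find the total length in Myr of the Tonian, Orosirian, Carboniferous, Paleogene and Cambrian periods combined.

686.37 million years

Duration is start − end for each: (1000 − 720) + (2050 − 1800) + (358.9 − 298.9) + (66 − 23.03) + (538.8 − 485.4).
That is 280 + 250 + 60 + 42.97 + 53.4, which totals 686.37 million years.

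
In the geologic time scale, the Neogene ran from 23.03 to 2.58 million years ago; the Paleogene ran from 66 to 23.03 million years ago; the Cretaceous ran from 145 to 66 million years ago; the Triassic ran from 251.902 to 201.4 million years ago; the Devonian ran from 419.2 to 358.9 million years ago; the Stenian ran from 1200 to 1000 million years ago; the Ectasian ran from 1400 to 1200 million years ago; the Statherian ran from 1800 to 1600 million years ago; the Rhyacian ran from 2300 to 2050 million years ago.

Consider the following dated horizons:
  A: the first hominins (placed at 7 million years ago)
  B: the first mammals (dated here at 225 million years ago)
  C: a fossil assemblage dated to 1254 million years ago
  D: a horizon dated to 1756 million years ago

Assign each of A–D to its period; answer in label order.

A: 7 Ma lies in 23.03–2.58 Ma, so Neogene.
B: 225 Ma lies in 251.902–201.4 Ma, so Triassic.
C: 1254 Ma lies in 1400–1200 Ma, so Ectasian.
D: 1756 Ma lies in 1800–1600 Ma, so Statherian.

A — Neogene; B — Triassic; C — Ectasian; D — Statherian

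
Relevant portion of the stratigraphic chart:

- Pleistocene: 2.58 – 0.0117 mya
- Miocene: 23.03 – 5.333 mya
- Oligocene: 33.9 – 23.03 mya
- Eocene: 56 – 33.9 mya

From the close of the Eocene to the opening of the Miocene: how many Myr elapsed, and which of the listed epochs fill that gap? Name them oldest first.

The Eocene closes at 33.9 Ma and the Miocene opens at 23.03 Ma, so the interval is 33.9 − 23.03 = 10.87 Myr.
An epoch fits inside if it starts at or after 33.9 Ma and ends at or before 23.03 Ma; oldest first that gives Oligocene.

10.87 million years; Oligocene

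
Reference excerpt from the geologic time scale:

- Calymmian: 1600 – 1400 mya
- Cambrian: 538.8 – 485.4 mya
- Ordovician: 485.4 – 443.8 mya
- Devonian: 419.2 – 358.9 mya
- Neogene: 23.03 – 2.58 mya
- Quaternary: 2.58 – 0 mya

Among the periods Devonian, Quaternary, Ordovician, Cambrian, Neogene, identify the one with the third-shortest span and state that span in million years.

Durations: Devonian 60.3; Quaternary 2.58; Ordovician 41.6; Cambrian 53.4; Neogene 20.45 Myr.
Sorted shortest-first: Quaternary (2.58), Neogene (20.45), Ordovician (41.6), Cambrian (53.4), Devonian (60.3).
The third shortest is Ordovician at 41.6 Myr.

Ordovician, 41.6 million years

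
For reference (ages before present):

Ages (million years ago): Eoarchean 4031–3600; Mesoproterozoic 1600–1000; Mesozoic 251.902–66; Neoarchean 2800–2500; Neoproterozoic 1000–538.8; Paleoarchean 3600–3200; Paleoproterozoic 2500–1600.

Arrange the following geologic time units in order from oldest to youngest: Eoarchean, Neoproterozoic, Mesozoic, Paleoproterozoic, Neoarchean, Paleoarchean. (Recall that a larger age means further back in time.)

Sorting by start age (descending Ma, since larger Ma = older): Eoarchean start 4031, Paleoarchean start 3600, Neoarchean start 2800, Paleoproterozoic start 2500, Neoproterozoic start 1000, Mesozoic start 251.902.

Eoarchean, then Paleoarchean, then Neoarchean, then Paleoproterozoic, then Neoproterozoic, then Mesozoic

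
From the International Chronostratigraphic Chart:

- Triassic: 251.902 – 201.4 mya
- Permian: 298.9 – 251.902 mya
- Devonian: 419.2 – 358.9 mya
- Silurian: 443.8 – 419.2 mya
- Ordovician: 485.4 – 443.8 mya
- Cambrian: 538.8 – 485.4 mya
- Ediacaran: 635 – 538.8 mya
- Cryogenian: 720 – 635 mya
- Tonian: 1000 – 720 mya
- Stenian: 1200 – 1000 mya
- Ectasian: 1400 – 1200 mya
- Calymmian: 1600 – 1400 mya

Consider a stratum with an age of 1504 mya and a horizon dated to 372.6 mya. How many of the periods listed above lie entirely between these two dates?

8

The older date is 1504 Ma and the younger is 372.6 Ma.
Periods with start < 1504 and end > 372.6 Ma: Ectasian (1400–1200), Stenian (1200–1000), Tonian (1000–720), Cryogenian (720–635), Ediacaran (635–538.8), Cambrian (538.8–485.4), Ordovician (485.4–443.8), Silurian (443.8–419.2).
That is 8 complete periods.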